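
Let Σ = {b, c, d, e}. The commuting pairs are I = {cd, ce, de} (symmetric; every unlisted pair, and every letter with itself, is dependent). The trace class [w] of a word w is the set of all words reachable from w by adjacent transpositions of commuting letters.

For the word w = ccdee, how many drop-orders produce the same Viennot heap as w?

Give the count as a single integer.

30

drop 0:c onto floor
drop 1:c onto {0:c}
drop 2:d onto floor
drop 3:e onto floor
drop 4:e onto {3:e}
ground layer = {0:c, 2:d, 3:e}
drop-orders for the pieces not yet dropped (sum over which currently-grounded one goes next):
  1 to go: {1} 1  {2} 1  {4} 1
  2 to go: {0,1} 1  {1,2} 2  {1,4} 2  {2,4} 2  {3,4} 1
  3 to go: {0,1,2} 3  {0,1,4} 3  {1,2,4} 6  {1,3,4} 3  {2,3,4} 3
  if 0:c drops first: 12 orders
  if 2:d drops first: 6 orders
  if 3:e drops first: 12 orders
heap linearizations: 30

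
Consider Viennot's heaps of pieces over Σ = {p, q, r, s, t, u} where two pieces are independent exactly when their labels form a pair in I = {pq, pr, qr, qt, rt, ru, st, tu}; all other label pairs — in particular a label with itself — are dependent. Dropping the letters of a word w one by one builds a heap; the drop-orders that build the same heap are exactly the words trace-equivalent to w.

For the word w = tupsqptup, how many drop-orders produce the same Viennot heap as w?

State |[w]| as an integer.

#0=t has no predecessor
#1=u has no predecessor
#2=p depends on [0:t, 1:u]
#3=s depends on [2:p]
#4=q depends on [3:s]
#5=p depends on [3:s]
#6=t depends on [5:p]
#7=u depends on [4:q, 5:p]
#8=p depends on [6:t, 7:u]
sources: [0:t, 1:u]
N(rest) = Σ N(rest − s) over sources s of rest; N(one piece) = 1:
  size 1 → [8]=1
  size 2 → [6,8]=1  [7,8]=1
  size 3 → [4,7,8]=1  [6,7,8]=2
  size 4 → [4,6,7,8]=3  [5,6,7,8]=2
  size 5 → [4,5,6,7,8]=5
  size 6 → [3,4,5,6,7,8]=5
  size 7 → [2,3,4,5,6,7,8]=5
  first=0(t) contributes 5
  first=1(u) contributes 5
|[w]| = 10

10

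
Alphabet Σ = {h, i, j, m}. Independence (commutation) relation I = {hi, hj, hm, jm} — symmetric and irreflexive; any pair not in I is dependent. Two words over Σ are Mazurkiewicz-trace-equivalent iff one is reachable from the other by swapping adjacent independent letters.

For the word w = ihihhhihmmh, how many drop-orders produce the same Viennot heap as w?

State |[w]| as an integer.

462

#0=i has no predecessor
#1=h has no predecessor
#2=i depends on [0:i]
#3=h depends on [1:h]
#4=h depends on [3:h]
#5=h depends on [4:h]
#6=i depends on [2:i]
#7=h depends on [5:h]
#8=m depends on [6:i]
#9=m depends on [8:m]
#10=h depends on [7:h]
sources: [0:i, 1:h]
N(rest) = Σ N(rest − s) over sources s of rest; N(one piece) = 1:
  size 1 → [9]=1  [10]=1
  size 2 → [7,10]=1  [8,9]=1  [9,10]=2
  size 3 → [5,7,10]=1  [6,8,9]=1  [7,9,10]=3  [8,9,10]=3
  size 4 → [2,6,8,9]=1  [4,5,7,10]=1  [5,7,9,10]=4  [6,8,9,10]=4  [7,8,9,10]=6
  size 5 → [0,2,6,8,9]=1  [2,6,8,9,10]=5  [3,4,5,7,10]=1  [4,5,7,9,10]=5  [5,7,8,9,10]=10  [6,7,8,9,10]=10
  size 6 → [0,2,6,8,9,10]=6  [1,3,4,5,7,10]=1  [2,6,7,8,9,10]=15  [3,4,5,7,9,10]=6  [4,5,7,8,9,10]=15  [5,6,7,8,9,10]=20
  size 7 → [0,2,6,7,8,9,10]=21  [1,3,4,5,7,9,10]=7  [2,5,6,7,8,9,10]=35  [3,4,5,7,8,9,10]=21  [4,5,6,7,8,9,10]=35
  size 8 → [0,2,5,6,7,8,9,10]=56  [1,3,4,5,7,8,9,10]=28  [2,4,5,6,7,8,9,10]=70  [3,4,5,6,7,8,9,10]=56
  size 9 → [0,2,4,5,6,7,8,9,10]=126  [1,3,4,5,6,7,8,9,10]=84  [2,3,4,5,6,7,8,9,10]=126
  first=0(i) contributes 210
  first=1(h) contributes 252
|[w]| = 462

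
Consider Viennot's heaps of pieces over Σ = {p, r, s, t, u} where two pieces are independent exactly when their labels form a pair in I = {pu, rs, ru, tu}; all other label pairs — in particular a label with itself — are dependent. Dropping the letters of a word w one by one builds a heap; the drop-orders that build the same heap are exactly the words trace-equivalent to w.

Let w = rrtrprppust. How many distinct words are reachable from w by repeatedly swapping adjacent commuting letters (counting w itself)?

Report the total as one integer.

piece 0:r — minimal
piece 1:r rests on {0:r}
piece 2:t rests on {1:r}
piece 3:r rests on {2:t}
piece 4:p rests on {3:r}
piece 5:r rests on {4:p}
piece 6:p rests on {5:r}
piece 7:p rests on {6:p}
piece 8:u — minimal
piece 9:s rests on {7:p, 8:u}
piece 10:t rests on {9:s}
minimal pieces: {0:r, 8:u}
ways to finish when only these pieces remain (= sum over removing one remaining piece with nothing left below it):
  1 left: {10}→1
  2 left: {9,10}→1
  3 left: {7,9,10}→1  {8,9,10}→1
  4 left: {6,7,9,10}→1  {7,8,9,10}→2
  5 left: {5,6,7,9,10}→1  {6,7,8,9,10}→3
  6 left: {4,5,6,7,9,10}→1  {5,6,7,8,9,10}→4
  7 left: {3,4,5,6,7,9,10}→1  {4,5,6,7,8,9,10}→5
  8 left: {2,3,4,5,6,7,9,10}→1  {3,4,5,6,7,8,9,10}→6
  9 left: {1,2,3,4,5,6,7,9,10}→1  {2,3,4,5,6,7,8,9,10}→7
  placing 0:r first → 8 extensions
  placing 8:u first → 1 extensions
total linear extensions = 9

9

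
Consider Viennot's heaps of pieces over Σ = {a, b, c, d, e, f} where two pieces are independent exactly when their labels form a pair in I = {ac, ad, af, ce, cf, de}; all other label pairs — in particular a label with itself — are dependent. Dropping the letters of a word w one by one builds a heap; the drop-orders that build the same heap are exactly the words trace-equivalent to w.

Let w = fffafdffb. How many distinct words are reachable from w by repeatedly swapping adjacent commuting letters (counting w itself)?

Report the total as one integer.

0(f) covers ∅
1(f) covers 0:f
2(f) covers 1:f
3(a) covers ∅
4(f) covers 2:f
5(d) covers 4:f
6(f) covers 5:d
7(f) covers 6:f
8(b) covers 3:a, 7:f
floor of heap: 0:f, 3:a
completions by unplaced set U, small U first (add the entries for U minus each lowest piece of U):
  |U|=1: {8}:1
  |U|=2: {3,8}:1  {7,8}:1
  |U|=3: {3,7,8}:2  {6,7,8}:1
  |U|=4: {3,6,7,8}:3  {5,6,7,8}:1
  |U|=5: {3,5,6,7,8}:4  {4,5,6,7,8}:1
  |U|=6: {2,4,5,6,7,8}:1  {3,4,5,6,7,8}:5
  |U|=7: {1,2,4,5,6,7,8}:1  {2,3,4,5,6,7,8}:6
  start at 0(f): 7
  start at 3(a): 1
sum over floor = 8

8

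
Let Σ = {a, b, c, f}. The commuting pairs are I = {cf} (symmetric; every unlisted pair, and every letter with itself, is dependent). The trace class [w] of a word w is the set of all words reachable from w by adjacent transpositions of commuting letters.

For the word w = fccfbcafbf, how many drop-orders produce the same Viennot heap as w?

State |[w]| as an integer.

piece 0:f — minimal
piece 1:c — minimal
piece 2:c rests on {1:c}
piece 3:f rests on {0:f}
piece 4:b rests on {2:c, 3:f}
piece 5:c rests on {4:b}
piece 6:a rests on {5:c}
piece 7:f rests on {6:a}
piece 8:b rests on {7:f}
piece 9:f rests on {8:b}
minimal pieces: {0:f, 1:c}
ways to finish when only these pieces remain (= sum over removing one remaining piece with nothing left below it):
  1 left: {9}→1
  2 left: {8,9}→1
  3 left: {7,8,9}→1
  4 left: {6,7,8,9}→1
  5 left: {5,6,7,8,9}→1
  6 left: {4,5,6,7,8,9}→1
  7 left: {2,4,5,6,7,8,9}→1  {3,4,5,6,7,8,9}→1
  8 left: {0,3,4,5,6,7,8,9}→1  {1,2,4,5,6,7,8,9}→1  {2,3,4,5,6,7,8,9}→2
  placing 0:f first → 3 extensions
  placing 1:c first → 3 extensions
total linear extensions = 6

6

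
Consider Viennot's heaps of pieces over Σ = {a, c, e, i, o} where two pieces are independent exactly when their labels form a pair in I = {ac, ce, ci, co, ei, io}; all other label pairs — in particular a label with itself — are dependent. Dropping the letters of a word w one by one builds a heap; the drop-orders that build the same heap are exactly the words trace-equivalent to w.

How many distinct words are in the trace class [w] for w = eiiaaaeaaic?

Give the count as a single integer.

drop 0:e onto floor
drop 1:i onto floor
drop 2:i onto {1:i}
drop 3:a onto {0:e, 2:i}
drop 4:a onto {3:a}
drop 5:a onto {4:a}
drop 6:e onto {5:a}
drop 7:a onto {6:e}
drop 8:a onto {7:a}
drop 9:i onto {8:a}
drop 10:c onto floor
ground layer = {0:e, 1:i, 10:c}
drop-orders for the pieces not yet dropped (sum over which currently-grounded one goes next):
  1 to go: {9} 1  {10} 1
  2 to go: {8,9} 1  {9,10} 2
  3 to go: {7,8,9} 1  {8,9,10} 3
  4 to go: {6,7,8,9} 1  {7,8,9,10} 4
  5 to go: {5,6,7,8,9} 1  {6,7,8,9,10} 5
  6 to go: {4,5,6,7,8,9} 1  {5,6,7,8,9,10} 6
  7 to go: {3,4,5,6,7,8,9} 1  {4,5,6,7,8,9,10} 7
  8 to go: {0,3,4,5,6,7,8,9} 1  {2,3,4,5,6,7,8,9} 1  {3,4,5,6,7,8,9,10} 8
  9 to go: {0,2,3,4,5,6,7,8,9} 2  {0,3,4,5,6,7,8,9,10} 9  {1,2,3,4,5,6,7,8,9} 1  {2,3,4,5,6,7,8,9,10} 9
  if 0:e drops first: 10 orders
  if 1:i drops first: 20 orders
  if 10:c drops first: 3 orders
heap linearizations: 33

33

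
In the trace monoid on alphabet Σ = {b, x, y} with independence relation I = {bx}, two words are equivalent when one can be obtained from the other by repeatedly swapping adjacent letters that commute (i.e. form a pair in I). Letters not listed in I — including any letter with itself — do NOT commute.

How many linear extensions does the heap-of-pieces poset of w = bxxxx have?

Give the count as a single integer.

#0=b has no predecessor
#1=x has no predecessor
#2=x depends on [1:x]
#3=x depends on [2:x]
#4=x depends on [3:x]
sources: [0:b, 1:x]
N(rest) = Σ N(rest − s) over sources s of rest; N(one piece) = 1:
  size 1 → [0]=1  [4]=1
  size 2 → [0,4]=2  [3,4]=1
  size 3 → [0,3,4]=3  [2,3,4]=1
  first=0(b) contributes 1
  first=1(x) contributes 4
|[w]| = 5

5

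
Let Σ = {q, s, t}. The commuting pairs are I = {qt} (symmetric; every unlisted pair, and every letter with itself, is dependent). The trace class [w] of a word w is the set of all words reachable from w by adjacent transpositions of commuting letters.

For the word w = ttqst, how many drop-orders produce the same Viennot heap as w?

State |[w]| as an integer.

3

0(t) covers ∅
1(t) covers 0:t
2(q) covers ∅
3(s) covers 1:t, 2:q
4(t) covers 3:s
floor of heap: 0:t, 2:q
completions by unplaced set U, small U first (add the entries for U minus each lowest piece of U):
  |U|=1: {4}:1
  |U|=2: {3,4}:1
  |U|=3: {1,3,4}:1  {2,3,4}:1
  start at 0(t): 2
  start at 2(q): 1
sum over floor = 3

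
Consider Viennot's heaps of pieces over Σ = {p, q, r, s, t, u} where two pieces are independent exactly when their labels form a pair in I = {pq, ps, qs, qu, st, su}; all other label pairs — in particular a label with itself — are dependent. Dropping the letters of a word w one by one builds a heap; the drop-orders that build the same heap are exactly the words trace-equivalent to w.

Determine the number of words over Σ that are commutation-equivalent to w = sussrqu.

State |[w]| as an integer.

8

drop 0:s onto floor
drop 1:u onto floor
drop 2:s onto {0:s}
drop 3:s onto {2:s}
drop 4:r onto {1:u, 3:s}
drop 5:q onto {4:r}
drop 6:u onto {4:r}
ground layer = {0:s, 1:u}
drop-orders for the pieces not yet dropped (sum over which currently-grounded one goes next):
  1 to go: {5} 1  {6} 1
  2 to go: {5,6} 2
  3 to go: {4,5,6} 2
  4 to go: {1,4,5,6} 2  {3,4,5,6} 2
  5 to go: {1,3,4,5,6} 4  {2,3,4,5,6} 2
  if 0:s drops first: 6 orders
  if 1:u drops first: 2 orders
heap linearizations: 8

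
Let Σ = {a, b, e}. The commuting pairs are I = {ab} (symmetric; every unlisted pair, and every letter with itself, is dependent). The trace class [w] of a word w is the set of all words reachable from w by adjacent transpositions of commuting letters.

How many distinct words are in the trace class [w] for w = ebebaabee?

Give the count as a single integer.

6

drop 0:e onto floor
drop 1:b onto {0:e}
drop 2:e onto {1:b}
drop 3:b onto {2:e}
drop 4:a onto {2:e}
drop 5:a onto {4:a}
drop 6:b onto {3:b}
drop 7:e onto {5:a, 6:b}
drop 8:e onto {7:e}
ground layer = {0:e}
drop-orders for the pieces not yet dropped (sum over which currently-grounded one goes next):
  1 to go: {8} 1
  2 to go: {7,8} 1
  3 to go: {5,7,8} 1  {6,7,8} 1
  4 to go: {3,6,7,8} 1  {4,5,7,8} 1  {5,6,7,8} 2
  5 to go: {3,5,6,7,8} 3  {4,5,6,7,8} 3
  6 to go: {3,4,5,6,7,8} 6
  7 to go: {2,3,4,5,6,7,8} 6
  if 0:e drops first: 6 orders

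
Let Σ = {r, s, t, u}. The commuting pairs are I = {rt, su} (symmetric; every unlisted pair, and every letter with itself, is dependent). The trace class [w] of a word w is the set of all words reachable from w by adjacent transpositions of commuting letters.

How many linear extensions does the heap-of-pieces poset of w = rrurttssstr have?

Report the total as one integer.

6

0(r) covers ∅
1(r) covers 0:r
2(u) covers 1:r
3(r) covers 2:u
4(t) covers 2:u
5(t) covers 4:t
6(s) covers 3:r, 5:t
7(s) covers 6:s
8(s) covers 7:s
9(t) covers 8:s
10(r) covers 8:s
floor of heap: 0:r
completions by unplaced set U, small U first (add the entries for U minus each lowest piece of U):
  |U|=1: {9}:1  {10}:1
  |U|=2: {9,10}:2
  |U|=3: {8,9,10}:2
  |U|=4: {7,8,9,10}:2
  |U|=5: {6,7,8,9,10}:2
  |U|=6: {3,6,7,8,9,10}:2  {5,6,7,8,9,10}:2
  |U|=7: {3,5,6,7,8,9,10}:4  {4,5,6,7,8,9,10}:2
  |U|=8: {3,4,5,6,7,8,9,10}:6
  |U|=9: {2,3,4,5,6,7,8,9,10}:6
  start at 0(r): 6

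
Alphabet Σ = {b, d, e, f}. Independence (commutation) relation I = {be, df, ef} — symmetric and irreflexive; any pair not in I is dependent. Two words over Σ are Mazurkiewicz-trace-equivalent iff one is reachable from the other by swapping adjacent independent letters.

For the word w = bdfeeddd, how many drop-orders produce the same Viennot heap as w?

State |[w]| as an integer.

0(b) covers ∅
1(d) covers 0:b
2(f) covers 0:b
3(e) covers 1:d
4(e) covers 3:e
5(d) covers 4:e
6(d) covers 5:d
7(d) covers 6:d
floor of heap: 0:b
completions by unplaced set U, small U first (add the entries for U minus each lowest piece of U):
  |U|=1: {2}:1  {7}:1
  |U|=2: {2,7}:2  {6,7}:1
  |U|=3: {2,6,7}:3  {5,6,7}:1
  |U|=4: {2,5,6,7}:4  {4,5,6,7}:1
  |U|=5: {2,4,5,6,7}:5  {3,4,5,6,7}:1
  |U|=6: {1,3,4,5,6,7}:1  {2,3,4,5,6,7}:6
  start at 0(b): 7

7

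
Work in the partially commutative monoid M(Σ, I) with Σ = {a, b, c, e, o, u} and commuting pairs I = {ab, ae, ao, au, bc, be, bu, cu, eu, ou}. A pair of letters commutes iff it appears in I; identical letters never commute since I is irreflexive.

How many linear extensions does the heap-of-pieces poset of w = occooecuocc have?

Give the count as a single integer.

0(o) covers ∅
1(c) covers 0:o
2(c) covers 1:c
3(o) covers 2:c
4(o) covers 3:o
5(e) covers 4:o
6(c) covers 5:e
7(u) covers ∅
8(o) covers 6:c
9(c) covers 8:o
10(c) covers 9:c
floor of heap: 0:o, 7:u
completions by unplaced set U, small U first (add the entries for U minus each lowest piece of U):
  |U|=1: {7}:1  {10}:1
  |U|=2: {7,10}:2  {9,10}:1
  |U|=3: {7,9,10}:3  {8,9,10}:1
  |U|=4: {6,8,9,10}:1  {7,8,9,10}:4
  |U|=5: {5,6,8,9,10}:1  {6,7,8,9,10}:5
  |U|=6: {4,5,6,8,9,10}:1  {5,6,7,8,9,10}:6
  |U|=7: {3,4,5,6,8,9,10}:1  {4,5,6,7,8,9,10}:7
  |U|=8: {2,3,4,5,6,8,9,10}:1  {3,4,5,6,7,8,9,10}:8
  |U|=9: {1,2,3,4,5,6,8,9,10}:1  {2,3,4,5,6,7,8,9,10}:9
  start at 0(o): 10
  start at 7(u): 1
sum over floor = 11

11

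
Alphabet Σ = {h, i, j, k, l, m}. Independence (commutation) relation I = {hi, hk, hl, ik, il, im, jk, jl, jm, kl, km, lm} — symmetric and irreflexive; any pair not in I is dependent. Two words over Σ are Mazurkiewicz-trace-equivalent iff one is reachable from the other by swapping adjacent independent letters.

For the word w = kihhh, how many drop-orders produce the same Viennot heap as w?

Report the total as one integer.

#0=k has no predecessor
#1=i has no predecessor
#2=h has no predecessor
#3=h depends on [2:h]
#4=h depends on [3:h]
sources: [0:k, 1:i, 2:h]
N(rest) = Σ N(rest − s) over sources s of rest; N(one piece) = 1:
  size 1 → [0]=1  [1]=1  [4]=1
  size 2 → [0,1]=2  [0,4]=2  [1,4]=2  [3,4]=1
  size 3 → [0,1,4]=6  [0,3,4]=3  [1,3,4]=3  [2,3,4]=1
  first=0(k) contributes 4
  first=1(i) contributes 4
  first=2(h) contributes 12
|[w]| = 20

20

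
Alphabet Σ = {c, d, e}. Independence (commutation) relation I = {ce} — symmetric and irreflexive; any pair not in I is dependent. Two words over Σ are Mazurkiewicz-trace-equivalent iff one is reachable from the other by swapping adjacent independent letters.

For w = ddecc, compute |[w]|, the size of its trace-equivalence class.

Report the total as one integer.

3

piece 0:d — minimal
piece 1:d rests on {0:d}
piece 2:e rests on {1:d}
piece 3:c rests on {1:d}
piece 4:c rests on {3:c}
minimal pieces: {0:d}
ways to finish when only these pieces remain (= sum over removing one remaining piece with nothing left below it):
  1 left: {2}→1  {4}→1
  2 left: {2,4}→2  {3,4}→1
  3 left: {2,3,4}→3
  placing 0:d first → 3 extensions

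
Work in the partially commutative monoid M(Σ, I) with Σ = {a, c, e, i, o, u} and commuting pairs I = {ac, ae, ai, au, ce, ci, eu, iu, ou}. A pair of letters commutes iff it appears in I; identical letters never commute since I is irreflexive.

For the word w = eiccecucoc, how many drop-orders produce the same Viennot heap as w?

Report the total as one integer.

56

piece 0:e — minimal
piece 1:i rests on {0:e}
piece 2:c — minimal
piece 3:c rests on {2:c}
piece 4:e rests on {1:i}
piece 5:c rests on {3:c}
piece 6:u rests on {5:c}
piece 7:c rests on {6:u}
piece 8:o rests on {4:e, 7:c}
piece 9:c rests on {8:o}
minimal pieces: {0:e, 2:c}
ways to finish when only these pieces remain (= sum over removing one remaining piece with nothing left below it):
  1 left: {9}→1
  2 left: {8,9}→1
  3 left: {4,8,9}→1  {7,8,9}→1
  4 left: {1,4,8,9}→1  {4,7,8,9}→2  {6,7,8,9}→1
  5 left: {0,1,4,8,9}→1  {1,4,7,8,9}→3  {4,6,7,8,9}→3  {5,6,7,8,9}→1
  6 left: {0,1,4,7,8,9}→4  {1,4,6,7,8,9}→6  {3,5,6,7,8,9}→1  {4,5,6,7,8,9}→4
  7 left: {0,1,4,6,7,8,9}→10  {1,4,5,6,7,8,9}→10  {2,3,5,6,7,8,9}→1  {3,4,5,6,7,8,9}→5
  8 left: {0,1,4,5,6,7,8,9}→20  {1,3,4,5,6,7,8,9}→15  {2,3,4,5,6,7,8,9}→6
  placing 0:e first → 21 extensions
  placing 2:c first → 35 extensions
total linear extensions = 56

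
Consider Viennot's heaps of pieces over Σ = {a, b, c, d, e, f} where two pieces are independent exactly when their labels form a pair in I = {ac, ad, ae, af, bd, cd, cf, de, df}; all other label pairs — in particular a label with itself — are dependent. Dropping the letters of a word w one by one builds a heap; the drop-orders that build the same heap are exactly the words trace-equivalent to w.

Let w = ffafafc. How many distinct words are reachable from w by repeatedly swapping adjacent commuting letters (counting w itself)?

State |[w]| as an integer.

#0=f has no predecessor
#1=f depends on [0:f]
#2=a has no predecessor
#3=f depends on [1:f]
#4=a depends on [2:a]
#5=f depends on [3:f]
#6=c has no predecessor
sources: [0:f, 2:a, 6:c]
N(rest) = Σ N(rest − s) over sources s of rest; N(one piece) = 1:
  size 1 → [4]=1  [5]=1  [6]=1
  size 2 → [2,4]=1  [3,5]=1  [4,5]=2  [4,6]=2  [5,6]=2
  size 3 → [1,3,5]=1  [2,4,5]=3  [2,4,6]=3  [3,4,5]=3  [3,5,6]=3  [4,5,6]=6
  size 4 → [0,1,3,5]=1  [1,3,4,5]=4  [1,3,5,6]=4  [2,3,4,5]=6  [2,4,5,6]=12  [3,4,5,6]=12
  size 5 → [0,1,3,4,5]=5  [0,1,3,5,6]=5  [1,2,3,4,5]=10  [1,3,4,5,6]=20  [2,3,4,5,6]=30
  first=0(f) contributes 60
  first=2(a) contributes 30
  first=6(c) contributes 15
|[w]| = 105

105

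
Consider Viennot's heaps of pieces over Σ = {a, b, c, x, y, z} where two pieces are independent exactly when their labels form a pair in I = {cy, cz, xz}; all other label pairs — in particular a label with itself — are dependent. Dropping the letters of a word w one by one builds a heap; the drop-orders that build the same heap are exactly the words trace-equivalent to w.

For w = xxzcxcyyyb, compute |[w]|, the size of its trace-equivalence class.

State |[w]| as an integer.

21

piece 0:x — minimal
piece 1:x rests on {0:x}
piece 2:z — minimal
piece 3:c rests on {1:x}
piece 4:x rests on {3:c}
piece 5:c rests on {4:x}
piece 6:y rests on {2:z, 4:x}
piece 7:y rests on {6:y}
piece 8:y rests on {7:y}
piece 9:b rests on {5:c, 8:y}
minimal pieces: {0:x, 2:z}
ways to finish when only these pieces remain (= sum over removing one remaining piece with nothing left below it):
  1 left: {9}→1
  2 left: {5,9}→1  {8,9}→1
  3 left: {5,8,9}→2  {7,8,9}→1
  4 left: {5,7,8,9}→3  {6,7,8,9}→1
  5 left: {2,6,7,8,9}→1  {5,6,7,8,9}→4
  6 left: {2,5,6,7,8,9}→5  {4,5,6,7,8,9}→4
  7 left: {2,4,5,6,7,8,9}→9  {3,4,5,6,7,8,9}→4
  8 left: {1,3,4,5,6,7,8,9}→4  {2,3,4,5,6,7,8,9}→13
  placing 0:x first → 17 extensions
  placing 2:z first → 4 extensions
total linear extensions = 21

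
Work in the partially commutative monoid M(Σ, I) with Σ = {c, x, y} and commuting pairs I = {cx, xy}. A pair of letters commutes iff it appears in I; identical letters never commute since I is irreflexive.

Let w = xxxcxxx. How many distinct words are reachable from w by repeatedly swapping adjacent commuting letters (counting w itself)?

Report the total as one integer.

piece 0:x — minimal
piece 1:x rests on {0:x}
piece 2:x rests on {1:x}
piece 3:c — minimal
piece 4:x rests on {2:x}
piece 5:x rests on {4:x}
piece 6:x rests on {5:x}
minimal pieces: {0:x, 3:c}
ways to finish when only these pieces remain (= sum over removing one remaining piece with nothing left below it):
  1 left: {3}→1  {6}→1
  2 left: {3,6}→2  {5,6}→1
  3 left: {3,5,6}→3  {4,5,6}→1
  4 left: {2,4,5,6}→1  {3,4,5,6}→4
  5 left: {1,2,4,5,6}→1  {2,3,4,5,6}→5
  placing 0:x first → 6 extensions
  placing 3:c first → 1 extensions
total linear extensions = 7

7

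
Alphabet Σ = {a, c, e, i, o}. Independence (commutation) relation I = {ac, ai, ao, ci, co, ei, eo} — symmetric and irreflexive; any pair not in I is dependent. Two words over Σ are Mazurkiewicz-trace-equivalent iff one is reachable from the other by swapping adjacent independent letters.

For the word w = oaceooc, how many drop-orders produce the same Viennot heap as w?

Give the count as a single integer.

piece 0:o — minimal
piece 1:a — minimal
piece 2:c — minimal
piece 3:e rests on {1:a, 2:c}
piece 4:o rests on {0:o}
piece 5:o rests on {4:o}
piece 6:c rests on {3:e}
minimal pieces: {0:o, 1:a, 2:c}
ways to finish when only these pieces remain (= sum over removing one remaining piece with nothing left below it):
  1 left: {5}→1  {6}→1
  2 left: {3,6}→1  {4,5}→1  {5,6}→2
  3 left: {0,4,5}→1  {1,3,6}→1  {2,3,6}→1  {3,5,6}→3  {4,5,6}→3
  4 left: {0,4,5,6}→4  {1,2,3,6}→2  {1,3,5,6}→4  {2,3,5,6}→4  {3,4,5,6}→6
  5 left: {0,3,4,5,6}→10  {1,2,3,5,6}→10  {1,3,4,5,6}→10  {2,3,4,5,6}→10
  placing 0:o first → 30 extensions
  placing 1:a first → 20 extensions
  placing 2:c first → 20 extensions
total linear extensions = 70

70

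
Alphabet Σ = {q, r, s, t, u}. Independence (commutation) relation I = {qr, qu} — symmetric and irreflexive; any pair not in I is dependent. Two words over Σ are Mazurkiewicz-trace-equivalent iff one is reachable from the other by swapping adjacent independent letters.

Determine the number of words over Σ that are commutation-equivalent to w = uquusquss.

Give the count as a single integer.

8

0(u) covers ∅
1(q) covers ∅
2(u) covers 0:u
3(u) covers 2:u
4(s) covers 1:q, 3:u
5(q) covers 4:s
6(u) covers 4:s
7(s) covers 5:q, 6:u
8(s) covers 7:s
floor of heap: 0:u, 1:q
completions by unplaced set U, small U first (add the entries for U minus each lowest piece of U):
  |U|=1: {8}:1
  |U|=2: {7,8}:1
  |U|=3: {5,7,8}:1  {6,7,8}:1
  |U|=4: {5,6,7,8}:2
  |U|=5: {4,5,6,7,8}:2
  |U|=6: {1,4,5,6,7,8}:2  {3,4,5,6,7,8}:2
  |U|=7: {1,3,4,5,6,7,8}:4  {2,3,4,5,6,7,8}:2
  start at 0(u): 6
  start at 1(q): 2
sum over floor = 8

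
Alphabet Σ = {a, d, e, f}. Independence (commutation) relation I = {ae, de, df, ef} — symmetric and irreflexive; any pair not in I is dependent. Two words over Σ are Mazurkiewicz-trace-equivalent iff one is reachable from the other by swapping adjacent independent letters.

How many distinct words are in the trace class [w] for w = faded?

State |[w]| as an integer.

5

0(f) covers ∅
1(a) covers 0:f
2(d) covers 1:a
3(e) covers ∅
4(d) covers 2:d
floor of heap: 0:f, 3:e
completions by unplaced set U, small U first (add the entries for U minus each lowest piece of U):
  |U|=1: {3}:1  {4}:1
  |U|=2: {2,4}:1  {3,4}:2
  |U|=3: {1,2,4}:1  {2,3,4}:3
  start at 0(f): 4
  start at 3(e): 1
sum over floor = 5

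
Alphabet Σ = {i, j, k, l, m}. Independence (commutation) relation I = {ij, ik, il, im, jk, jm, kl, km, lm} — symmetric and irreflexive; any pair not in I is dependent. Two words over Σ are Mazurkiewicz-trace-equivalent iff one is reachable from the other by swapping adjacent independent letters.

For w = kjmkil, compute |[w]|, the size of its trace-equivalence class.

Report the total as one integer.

drop 0:k onto floor
drop 1:j onto floor
drop 2:m onto floor
drop 3:k onto {0:k}
drop 4:i onto floor
drop 5:l onto {1:j}
ground layer = {0:k, 1:j, 2:m, 4:i}
drop-orders for the pieces not yet dropped (sum over which currently-grounded one goes next):
  1 to go: {2} 1  {3} 1  {4} 1  {5} 1
  2 to go: {0,3} 1  {1,5} 1  {2,3} 2  {2,4} 2  {2,5} 2  {3,4} 2  {3,5} 2  {4,5} 2
  3 to go: {0,2,3} 3  {0,3,4} 3  {0,3,5} 3  {1,2,5} 3  {1,3,5} 3  {1,4,5} 3  {2,3,4} 6  {2,3,5} 6  {2,4,5} 6  {3,4,5} 6
  4 to go: {0,1,3,5} 6  {0,2,3,4} 12  {0,2,3,5} 12  {0,3,4,5} 12  {1,2,3,5} 12  {1,2,4,5} 12  {1,3,4,5} 12  {2,3,4,5} 24
  if 0:k drops first: 60 orders
  if 1:j drops first: 60 orders
  if 2:m drops first: 30 orders
  if 4:i drops first: 30 orders
heap linearizations: 180

180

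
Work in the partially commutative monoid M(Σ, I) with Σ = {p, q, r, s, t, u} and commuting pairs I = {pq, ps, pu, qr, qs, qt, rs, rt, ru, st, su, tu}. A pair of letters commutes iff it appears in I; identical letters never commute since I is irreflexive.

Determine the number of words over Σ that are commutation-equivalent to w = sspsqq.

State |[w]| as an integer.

#0=s has no predecessor
#1=s depends on [0:s]
#2=p has no predecessor
#3=s depends on [1:s]
#4=q has no predecessor
#5=q depends on [4:q]
sources: [0:s, 2:p, 4:q]
N(rest) = Σ N(rest − s) over sources s of rest; N(one piece) = 1:
  size 1 → [2]=1  [3]=1  [5]=1
  size 2 → [1,3]=1  [2,3]=2  [2,5]=2  [3,5]=2  [4,5]=1
  size 3 → [0,1,3]=1  [1,2,3]=3  [1,3,5]=3  [2,3,5]=6  [2,4,5]=3  [3,4,5]=3
  size 4 → [0,1,2,3]=4  [0,1,3,5]=4  [1,2,3,5]=12  [1,3,4,5]=6  [2,3,4,5]=12
  first=0(s) contributes 30
  first=2(p) contributes 10
  first=4(q) contributes 20
|[w]| = 60

60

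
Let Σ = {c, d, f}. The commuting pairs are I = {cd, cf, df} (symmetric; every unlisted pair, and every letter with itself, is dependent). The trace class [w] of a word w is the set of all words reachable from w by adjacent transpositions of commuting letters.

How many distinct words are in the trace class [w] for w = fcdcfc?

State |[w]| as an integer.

drop 0:f onto floor
drop 1:c onto floor
drop 2:d onto floor
drop 3:c onto {1:c}
drop 4:f onto {0:f}
drop 5:c onto {3:c}
ground layer = {0:f, 1:c, 2:d}
drop-orders for the pieces not yet dropped (sum over which currently-grounded one goes next):
  1 to go: {2} 1  {4} 1  {5} 1
  2 to go: {0,4} 1  {2,4} 2  {2,5} 2  {3,5} 1  {4,5} 2
  3 to go: {0,2,4} 3  {0,4,5} 3  {1,3,5} 1  {2,3,5} 3  {2,4,5} 6  {3,4,5} 3
  4 to go: {0,2,4,5} 12  {0,3,4,5} 6  {1,2,3,5} 4  {1,3,4,5} 4  {2,3,4,5} 12
  if 0:f drops first: 20 orders
  if 1:c drops first: 30 orders
  if 2:d drops first: 10 orders
heap linearizations: 60

60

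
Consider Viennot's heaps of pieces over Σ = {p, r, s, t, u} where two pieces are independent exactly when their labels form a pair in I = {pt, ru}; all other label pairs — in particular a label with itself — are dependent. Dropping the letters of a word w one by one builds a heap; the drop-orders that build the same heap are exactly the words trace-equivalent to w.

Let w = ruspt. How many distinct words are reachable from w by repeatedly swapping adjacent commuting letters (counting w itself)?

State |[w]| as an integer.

4

0(r) covers ∅
1(u) covers ∅
2(s) covers 0:r, 1:u
3(p) covers 2:s
4(t) covers 2:s
floor of heap: 0:r, 1:u
completions by unplaced set U, small U first (add the entries for U minus each lowest piece of U):
  |U|=1: {3}:1  {4}:1
  |U|=2: {3,4}:2
  |U|=3: {2,3,4}:2
  start at 0(r): 2
  start at 1(u): 2
sum over floor = 4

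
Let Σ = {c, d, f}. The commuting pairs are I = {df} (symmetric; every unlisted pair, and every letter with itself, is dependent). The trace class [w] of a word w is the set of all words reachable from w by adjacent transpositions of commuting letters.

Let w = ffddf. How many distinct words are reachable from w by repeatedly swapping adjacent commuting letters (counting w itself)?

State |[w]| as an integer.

10

piece 0:f — minimal
piece 1:f rests on {0:f}
piece 2:d — minimal
piece 3:d rests on {2:d}
piece 4:f rests on {1:f}
minimal pieces: {0:f, 2:d}
ways to finish when only these pieces remain (= sum over removing one remaining piece with nothing left below it):
  1 left: {3}→1  {4}→1
  2 left: {1,4}→1  {2,3}→1  {3,4}→2
  3 left: {0,1,4}→1  {1,3,4}→3  {2,3,4}→3
  placing 0:f first → 6 extensions
  placing 2:d first → 4 extensions
total linear extensions = 10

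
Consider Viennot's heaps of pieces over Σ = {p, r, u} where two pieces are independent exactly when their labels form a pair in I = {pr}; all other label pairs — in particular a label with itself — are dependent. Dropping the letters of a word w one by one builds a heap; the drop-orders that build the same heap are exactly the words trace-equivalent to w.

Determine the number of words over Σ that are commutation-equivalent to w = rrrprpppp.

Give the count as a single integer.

126

#0=r has no predecessor
#1=r depends on [0:r]
#2=r depends on [1:r]
#3=p has no predecessor
#4=r depends on [2:r]
#5=p depends on [3:p]
#6=p depends on [5:p]
#7=p depends on [6:p]
#8=p depends on [7:p]
sources: [0:r, 3:p]
N(rest) = Σ N(rest − s) over sources s of rest; N(one piece) = 1:
  size 1 → [4]=1  [8]=1
  size 2 → [2,4]=1  [4,8]=2  [7,8]=1
  size 3 → [1,2,4]=1  [2,4,8]=3  [4,7,8]=3  [6,7,8]=1
  size 4 → [0,1,2,4]=1  [1,2,4,8]=4  [2,4,7,8]=6  [4,6,7,8]=4  [5,6,7,8]=1
  size 5 → [0,1,2,4,8]=5  [1,2,4,7,8]=10  [2,4,6,7,8]=10  [3,5,6,7,8]=1  [4,5,6,7,8]=5
  size 6 → [0,1,2,4,7,8]=15  [1,2,4,6,7,8]=20  [2,4,5,6,7,8]=15  [3,4,5,6,7,8]=6
  size 7 → [0,1,2,4,6,7,8]=35  [1,2,4,5,6,7,8]=35  [2,3,4,5,6,7,8]=21
  first=0(r) contributes 56
  first=3(p) contributes 70
|[w]| = 126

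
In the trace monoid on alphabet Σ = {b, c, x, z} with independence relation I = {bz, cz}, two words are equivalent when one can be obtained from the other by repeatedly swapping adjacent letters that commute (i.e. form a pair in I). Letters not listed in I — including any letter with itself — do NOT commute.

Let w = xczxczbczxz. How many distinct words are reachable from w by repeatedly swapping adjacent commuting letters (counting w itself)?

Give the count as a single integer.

20

0(x) covers ∅
1(c) covers 0:x
2(z) covers 0:x
3(x) covers 1:c, 2:z
4(c) covers 3:x
5(z) covers 3:x
6(b) covers 4:c
7(c) covers 6:b
8(z) covers 5:z
9(x) covers 7:c, 8:z
10(z) covers 9:x
floor of heap: 0:x
completions by unplaced set U, small U first (add the entries for U minus each lowest piece of U):
  |U|=1: {10}:1
  |U|=2: {9,10}:1
  |U|=3: {7,9,10}:1  {8,9,10}:1
  |U|=4: {5,8,9,10}:1  {6,7,9,10}:1  {7,8,9,10}:2
  |U|=5: {4,6,7,9,10}:1  {5,7,8,9,10}:3  {6,7,8,9,10}:3
  |U|=6: {4,6,7,8,9,10}:4  {5,6,7,8,9,10}:6
  |U|=7: {4,5,6,7,8,9,10}:10
  |U|=8: {3,4,5,6,7,8,9,10}:10
  |U|=9: {1,3,4,5,6,7,8,9,10}:10  {2,3,4,5,6,7,8,9,10}:10
  start at 0(x): 20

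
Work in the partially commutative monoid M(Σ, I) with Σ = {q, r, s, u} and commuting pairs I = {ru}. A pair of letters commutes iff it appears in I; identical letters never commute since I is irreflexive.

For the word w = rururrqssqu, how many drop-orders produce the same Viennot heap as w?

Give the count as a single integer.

15

0(r) covers ∅
1(u) covers ∅
2(r) covers 0:r
3(u) covers 1:u
4(r) covers 2:r
5(r) covers 4:r
6(q) covers 3:u, 5:r
7(s) covers 6:q
8(s) covers 7:s
9(q) covers 8:s
10(u) covers 9:q
floor of heap: 0:r, 1:u
completions by unplaced set U, small U first (add the entries for U minus each lowest piece of U):
  |U|=1: {10}:1
  |U|=2: {9,10}:1
  |U|=3: {8,9,10}:1
  |U|=4: {7,8,9,10}:1
  |U|=5: {6,7,8,9,10}:1
  |U|=6: {3,6,7,8,9,10}:1  {5,6,7,8,9,10}:1
  |U|=7: {1,3,6,7,8,9,10}:1  {3,5,6,7,8,9,10}:2  {4,5,6,7,8,9,10}:1
  |U|=8: {1,3,5,6,7,8,9,10}:3  {2,4,5,6,7,8,9,10}:1  {3,4,5,6,7,8,9,10}:3
  |U|=9: {0,2,4,5,6,7,8,9,10}:1  {1,3,4,5,6,7,8,9,10}:6  {2,3,4,5,6,7,8,9,10}:4
  start at 0(r): 10
  start at 1(u): 5
sum over floor = 15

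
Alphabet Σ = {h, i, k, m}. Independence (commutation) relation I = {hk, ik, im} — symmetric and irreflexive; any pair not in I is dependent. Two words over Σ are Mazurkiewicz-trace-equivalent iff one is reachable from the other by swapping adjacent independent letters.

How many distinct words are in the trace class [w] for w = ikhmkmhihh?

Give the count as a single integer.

#0=i has no predecessor
#1=k has no predecessor
#2=h depends on [0:i]
#3=m depends on [1:k, 2:h]
#4=k depends on [3:m]
#5=m depends on [4:k]
#6=h depends on [5:m]
#7=i depends on [6:h]
#8=h depends on [7:i]
#9=h depends on [8:h]
sources: [0:i, 1:k]
N(rest) = Σ N(rest − s) over sources s of rest; N(one piece) = 1:
  size 1 → [9]=1
  size 2 → [8,9]=1
  size 3 → [7,8,9]=1
  size 4 → [6,7,8,9]=1
  size 5 → [5,6,7,8,9]=1
  size 6 → [4,5,6,7,8,9]=1
  size 7 → [3,4,5,6,7,8,9]=1
  size 8 → [1,3,4,5,6,7,8,9]=1  [2,3,4,5,6,7,8,9]=1
  first=0(i) contributes 2
  first=1(k) contributes 1
|[w]| = 3

3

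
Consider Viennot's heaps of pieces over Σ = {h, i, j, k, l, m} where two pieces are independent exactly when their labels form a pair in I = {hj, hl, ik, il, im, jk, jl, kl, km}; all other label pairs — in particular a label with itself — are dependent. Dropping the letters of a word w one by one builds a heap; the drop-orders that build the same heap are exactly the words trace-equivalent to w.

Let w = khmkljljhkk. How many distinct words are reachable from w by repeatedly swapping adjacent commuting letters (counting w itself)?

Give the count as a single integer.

#0=k has no predecessor
#1=h depends on [0:k]
#2=m depends on [1:h]
#3=k depends on [1:h]
#4=l depends on [2:m]
#5=j depends on [2:m]
#6=l depends on [4:l]
#7=j depends on [5:j]
#8=h depends on [2:m, 3:k]
#9=k depends on [8:h]
#10=k depends on [9:k]
sources: [0:k]
N(rest) = Σ N(rest − s) over sources s of rest; N(one piece) = 1:
  size 1 → [6]=1  [7]=1  [10]=1
  size 2 → [4,6]=1  [5,7]=1  [6,7]=2  [6,10]=2  [7,10]=2  [9,10]=1
  size 3 → [4,6,7]=3  [4,6,10]=3  [5,6,7]=3  [5,7,10]=3  [6,7,10]=6  [6,9,10]=3  [7,9,10]=3  [8,9,10]=1
  size 4 → [3,8,9,10]=1  [4,5,6,7]=6  [4,6,7,10]=12  [4,6,9,10]=6  [5,6,7,10]=12  [5,7,9,10]=6  [6,7,9,10]=12  [6,8,9,10]=4  [7,8,9,10]=4
  size 5 → [3,6,8,9,10]=5  [3,7,8,9,10]=5  [4,5,6,7,10]=30  [4,6,7,9,10]=30  [4,6,8,9,10]=10  [5,6,7,9,10]=30  [5,7,8,9,10]=10  [6,7,8,9,10]=20
  size 6 → [3,4,6,8,9,10]=15  [3,5,7,8,9,10]=15  [3,6,7,8,9,10]=30  [4,5,6,7,9,10]=90  [4,6,7,8,9,10]=60  [5,6,7,8,9,10]=60
  size 7 → [3,4,6,7,8,9,10]=105  [3,5,6,7,8,9,10]=105  [4,5,6,7,8,9,10]=210
  size 8 → [2,4,5,6,7,8,9,10]=210  [3,4,5,6,7,8,9,10]=420
  size 9 → [2,3,4,5,6,7,8,9,10]=630
  first=0(k) contributes 630

630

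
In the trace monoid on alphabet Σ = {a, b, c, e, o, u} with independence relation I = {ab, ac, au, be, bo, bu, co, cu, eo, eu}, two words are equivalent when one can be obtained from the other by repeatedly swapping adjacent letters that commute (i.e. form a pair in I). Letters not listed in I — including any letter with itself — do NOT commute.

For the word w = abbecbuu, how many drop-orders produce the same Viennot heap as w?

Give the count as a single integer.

piece 0:a — minimal
piece 1:b — minimal
piece 2:b rests on {1:b}
piece 3:e rests on {0:a}
piece 4:c rests on {2:b, 3:e}
piece 5:b rests on {4:c}
piece 6:u — minimal
piece 7:u rests on {6:u}
minimal pieces: {0:a, 1:b, 6:u}
ways to finish when only these pieces remain (= sum over removing one remaining piece with nothing left below it):
  1 left: {5}→1  {7}→1
  2 left: {4,5}→1  {5,7}→2  {6,7}→1
  3 left: {2,4,5}→1  {3,4,5}→1  {4,5,7}→3  {5,6,7}→3
  4 left: {0,3,4,5}→1  {1,2,4,5}→1  {2,3,4,5}→2  {2,4,5,7}→4  {3,4,5,7}→4  {4,5,6,7}→6
  5 left: {0,2,3,4,5}→3  {0,3,4,5,7}→5  {1,2,3,4,5}→3  {1,2,4,5,7}→5  {2,3,4,5,7}→10  {2,4,5,6,7}→10  {3,4,5,6,7}→10
  6 left: {0,1,2,3,4,5}→6  {0,2,3,4,5,7}→18  {0,3,4,5,6,7}→15  {1,2,3,4,5,7}→18  {1,2,4,5,6,7}→15  {2,3,4,5,6,7}→30
  placing 0:a first → 63 extensions
  placing 1:b first → 63 extensions
  placing 6:u first → 42 extensions
total linear extensions = 168

168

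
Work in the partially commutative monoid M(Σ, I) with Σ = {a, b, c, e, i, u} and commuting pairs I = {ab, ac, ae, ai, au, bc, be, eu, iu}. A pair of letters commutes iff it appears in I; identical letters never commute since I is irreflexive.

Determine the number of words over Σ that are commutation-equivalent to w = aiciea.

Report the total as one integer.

piece 0:a — minimal
piece 1:i — minimal
piece 2:c rests on {1:i}
piece 3:i rests on {2:c}
piece 4:e rests on {3:i}
piece 5:a rests on {0:a}
minimal pieces: {0:a, 1:i}
ways to finish when only these pieces remain (= sum over removing one remaining piece with nothing left below it):
  1 left: {4}→1  {5}→1
  2 left: {0,5}→1  {3,4}→1  {4,5}→2
  3 left: {0,4,5}→3  {2,3,4}→1  {3,4,5}→3
  4 left: {0,3,4,5}→6  {1,2,3,4}→1  {2,3,4,5}→4
  placing 0:a first → 5 extensions
  placing 1:i first → 10 extensions
total linear extensions = 15

15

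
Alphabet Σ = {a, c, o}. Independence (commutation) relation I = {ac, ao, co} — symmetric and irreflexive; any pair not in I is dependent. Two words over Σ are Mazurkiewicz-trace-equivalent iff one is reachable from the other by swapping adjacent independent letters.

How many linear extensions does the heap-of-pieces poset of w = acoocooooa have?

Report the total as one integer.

#0=a has no predecessor
#1=c has no predecessor
#2=o has no predecessor
#3=o depends on [2:o]
#4=c depends on [1:c]
#5=o depends on [3:o]
#6=o depends on [5:o]
#7=o depends on [6:o]
#8=o depends on [7:o]
#9=a depends on [0:a]
sources: [0:a, 1:c, 2:o]
N(rest) = Σ N(rest − s) over sources s of rest; N(one piece) = 1:
  size 1 → [4]=1  [8]=1  [9]=1
  size 2 → [0,9]=1  [1,4]=1  [4,8]=2  [4,9]=2  [7,8]=1  [8,9]=2
  size 3 → [0,4,9]=3  [0,8,9]=3  [1,4,8]=3  [1,4,9]=3  [4,7,8]=3  [4,8,9]=6  [6,7,8]=1  [7,8,9]=3
  size 4 → [0,1,4,9]=6  [0,4,8,9]=12  [0,7,8,9]=6  [1,4,7,8]=6  [1,4,8,9]=12  [4,6,7,8]=4  [4,7,8,9]=12  [5,6,7,8]=1  [6,7,8,9]=4
  size 5 → [0,1,4,8,9]=30  [0,4,7,8,9]=30  [0,6,7,8,9]=10  [1,4,6,7,8]=10  [1,4,7,8,9]=30  [3,5,6,7,8]=1  [4,5,6,7,8]=5  [4,6,7,8,9]=20  [5,6,7,8,9]=5
  size 6 → [0,1,4,7,8,9]=90  [0,4,6,7,8,9]=60  [0,5,6,7,8,9]=15  [1,4,5,6,7,8]=15  [1,4,6,7,8,9]=60  [2,3,5,6,7,8]=1  [3,4,5,6,7,8]=6  [3,5,6,7,8,9]=6  [4,5,6,7,8,9]=30
  size 7 → [0,1,4,6,7,8,9]=210  [0,3,5,6,7,8,9]=21  [0,4,5,6,7,8,9]=105  [1,3,4,5,6,7,8]=21  [1,4,5,6,7,8,9]=105  [2,3,4,5,6,7,8]=7  [2,3,5,6,7,8,9]=7  [3,4,5,6,7,8,9]=42
  size 8 → [0,1,4,5,6,7,8,9]=420  [0,2,3,5,6,7,8,9]=28  [0,3,4,5,6,7,8,9]=168  [1,2,3,4,5,6,7,8]=28  [1,3,4,5,6,7,8,9]=168  [2,3,4,5,6,7,8,9]=56
  first=0(a) contributes 252
  first=1(c) contributes 252
  first=2(o) contributes 756
|[w]| = 1260

1260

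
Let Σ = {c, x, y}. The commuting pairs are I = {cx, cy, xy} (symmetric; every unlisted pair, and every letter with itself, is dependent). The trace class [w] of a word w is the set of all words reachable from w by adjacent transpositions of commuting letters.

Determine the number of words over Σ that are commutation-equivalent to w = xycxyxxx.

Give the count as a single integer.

168

0(x) covers ∅
1(y) covers ∅
2(c) covers ∅
3(x) covers 0:x
4(y) covers 1:y
5(x) covers 3:x
6(x) covers 5:x
7(x) covers 6:x
floor of heap: 0:x, 1:y, 2:c
completions by unplaced set U, small U first (add the entries for U minus each lowest piece of U):
  |U|=1: {2}:1  {4}:1  {7}:1
  |U|=2: {1,4}:1  {2,4}:2  {2,7}:2  {4,7}:2  {6,7}:1
  |U|=3: {1,2,4}:3  {1,4,7}:3  {2,4,7}:6  {2,6,7}:3  {4,6,7}:3  {5,6,7}:1
  |U|=4: {1,2,4,7}:12  {1,4,6,7}:6  {2,4,6,7}:12  {2,5,6,7}:4  {3,5,6,7}:1  {4,5,6,7}:4
  |U|=5: {0,3,5,6,7}:1  {1,2,4,6,7}:30  {1,4,5,6,7}:10  {2,3,5,6,7}:5  {2,4,5,6,7}:20  {3,4,5,6,7}:5
  |U|=6: {0,2,3,5,6,7}:6  {0,3,4,5,6,7}:6  {1,2,4,5,6,7}:60  {1,3,4,5,6,7}:15  {2,3,4,5,6,7}:30
  start at 0(x): 105
  start at 1(y): 42
  start at 2(c): 21
sum over floor = 168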